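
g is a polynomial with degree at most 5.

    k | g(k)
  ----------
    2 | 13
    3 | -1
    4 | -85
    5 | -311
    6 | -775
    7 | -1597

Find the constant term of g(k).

First differences: -14, -84, -226, -464, -822. Second differences: -70, -142, -238, -358. Third differences: -72, -96, -120. Fourth differences: -24, -24.
Level-4 differences are constant, so g has degree 4.
Fitting a degree-4 polynomial gives g(k) = -k^4 + 2k³ + 2k² + 3k - 1.
The constant term is g(0) = -1.

-1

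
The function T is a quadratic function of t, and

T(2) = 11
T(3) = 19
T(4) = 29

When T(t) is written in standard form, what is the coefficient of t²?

1

Write T(t) = at² + bt + c; the 3 given values yield a linear system in the 3 coefficients.
Solving, T(t) = t² + 3t + 1.
The coefficient of t² is 1.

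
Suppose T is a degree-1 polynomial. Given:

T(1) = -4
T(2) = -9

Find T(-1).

Write T(n) = an + b; the 2 given values yield a linear system in the 2 coefficients.
Solving, T(n) = -5n + 1.
Then T(-1) = 6.

6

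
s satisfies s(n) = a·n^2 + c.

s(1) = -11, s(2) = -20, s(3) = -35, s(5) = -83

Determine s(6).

From s(1) = -11 and s(2) = -20: 1a + c = -11 and 4a + c = -20.
Subtracting: 3a = -9, so a = -3; then c = -11 − (-3)·1 = -8.
So s(n) = -3n² − 8, and s(6) = -116.

-116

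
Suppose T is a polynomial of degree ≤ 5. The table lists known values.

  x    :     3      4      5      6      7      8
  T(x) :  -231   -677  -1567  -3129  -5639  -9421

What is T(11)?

-32359

First differences: -446, -890, -1562, -2510, -3782. Second differences: -444, -672, -948, -1272. Third differences: -228, -276, -324. Fourth differences: -48, -48.
Level-4 differences are constant, so T has degree 4.
Fitting a degree-4 polynomial gives T(x) = -2x^4 - 2x³ - 4x² + 6x + 3.
Then T(11) = -32359.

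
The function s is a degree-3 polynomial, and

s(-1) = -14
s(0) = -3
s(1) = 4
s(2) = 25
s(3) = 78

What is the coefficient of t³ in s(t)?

First differences: 11, 7, 21, 53. Second differences: -4, 14, 32. Third differences: 18, 18.
Level-3 differences are constant, so s has degree 3.
Fitting a degree-3 polynomial gives s(t) = 3t³ - 2t² + 6t - 3.
The coefficient of t³ is 3.

3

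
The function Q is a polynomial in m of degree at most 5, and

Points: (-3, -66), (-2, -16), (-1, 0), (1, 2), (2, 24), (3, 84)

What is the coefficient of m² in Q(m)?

1

Write Q(m) = am^5 + bm^4 + cm³ + dm² + em + p; the 6 given values yield a linear system in the 6 coefficients.
Solving, the top 2 coefficients vanish, and Q(m) = 3m³ + m² - 2m.
The coefficient of m² is 1.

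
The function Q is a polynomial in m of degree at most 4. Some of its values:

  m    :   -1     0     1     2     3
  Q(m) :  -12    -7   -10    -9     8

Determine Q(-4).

First differences: 5, -3, 1, 17. Second differences: -8, 4, 16. Third differences: 12, 12.
Level-3 differences are constant, so Q has degree 3.
Fitting a degree-3 polynomial gives Q(m) = 2m³ - 4m² - m - 7.
Then Q(-4) = -195.

-195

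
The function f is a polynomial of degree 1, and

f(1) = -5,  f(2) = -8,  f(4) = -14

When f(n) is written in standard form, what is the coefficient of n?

Write f(n) = an + b; the 3 given values yield a linear system in the 2 coefficients.
Solving, f(n) = -3n - 2.
The coefficient of n is -3.

-3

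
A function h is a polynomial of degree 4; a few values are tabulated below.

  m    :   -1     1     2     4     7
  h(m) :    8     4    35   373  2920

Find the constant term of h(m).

Write h(m) = am^4 + bm³ + cm² + dm + e; the 5 given values yield a linear system in the 5 coefficients.
Solving, h(m) = m^4 + m³ + 4m² - 3m + 1.
The constant term is h(0) = 1.

1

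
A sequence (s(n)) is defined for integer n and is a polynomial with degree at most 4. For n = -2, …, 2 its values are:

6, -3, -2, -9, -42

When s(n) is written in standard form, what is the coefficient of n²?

First differences: -9, 1, -7, -33. Second differences: 10, -8, -26. Third differences: -18, -18.
Level-3 differences are constant, so s has degree 3.
Fitting a degree-3 polynomial gives s(n) = -3n³ - 4n² - 2.
The coefficient of n² is -4.

-4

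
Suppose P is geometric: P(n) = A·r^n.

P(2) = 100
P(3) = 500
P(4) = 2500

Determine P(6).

62500

Consecutive ratio: 500/100 = 5, and 2500/500 = 5, so r = 5.
Then A·5^2 = 100 gives A = 4, and P(n) = 4·5^n.
P(6) = 4·5^6 = 62500.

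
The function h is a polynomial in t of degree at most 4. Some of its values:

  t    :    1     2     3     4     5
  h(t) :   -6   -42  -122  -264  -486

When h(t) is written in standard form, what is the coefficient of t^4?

First differences: -36, -80, -142, -222. Second differences: -44, -62, -80. Third differences: -18, -18.
Level-3 differences are constant, so h has degree 3.
Fitting a degree-3 polynomial gives h(t) = -3t³ - 4t² - 3t + 4.
The coefficient of t^4 is 0.

0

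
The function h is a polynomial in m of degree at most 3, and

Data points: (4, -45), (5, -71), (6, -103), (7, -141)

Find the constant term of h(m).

-1

Write h(m) = am³ + bm² + cm + d; the 4 given values yield a linear system in the 4 coefficients.
Solving, the leading coefficient vanishes, and h(m) = -3m² + m - 1.
The constant term is h(0) = -1.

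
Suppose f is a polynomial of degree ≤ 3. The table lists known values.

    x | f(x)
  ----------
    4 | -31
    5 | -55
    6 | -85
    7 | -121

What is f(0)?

5

First differences: -24, -30, -36. Second differences: -6, -6.
Level-2 differences are constant, so f has degree 2.
Fitting a degree-2 polynomial gives f(x) = -3x² + 3x + 5.
The constant term is f(0) = 5.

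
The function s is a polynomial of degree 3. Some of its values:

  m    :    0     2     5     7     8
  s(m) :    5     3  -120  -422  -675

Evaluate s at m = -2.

Write s(m) = am³ + bm² + cm + d; the 5 given values yield a linear system in the 4 coefficients.
Solving, s(m) = -2m³ + 6m² - 5m + 5.
Then s(-2) = 55.

55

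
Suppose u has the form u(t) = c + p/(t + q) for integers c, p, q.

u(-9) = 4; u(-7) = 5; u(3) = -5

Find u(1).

(u(t) − c)(t + q) = p for each data point; the three points give a linear system in c and q, then p follows.
Solving: c = 1, q = 1, p = -24, so u(t) = 1 − 24/(t + 1).
Then u(1) = 1 − 24/2 = -11.

-11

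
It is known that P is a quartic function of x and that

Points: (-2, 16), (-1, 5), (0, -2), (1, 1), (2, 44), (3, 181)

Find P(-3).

Write P(x) = ax^4 + bx³ + cx² + dx + e; the 6 given values yield a linear system in the 5 coefficients.
Solving, P(x) = x^4 + 3x³ + 4x² - 5x - 2.
Then P(-3) = 49.

49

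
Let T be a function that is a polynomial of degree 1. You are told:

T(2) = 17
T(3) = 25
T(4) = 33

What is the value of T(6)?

First differences: 8, 8.
Level-1 differences are constant, so T has degree 1.
Fitting a degree-1 polynomial gives T(m) = 8m + 1.
Then T(6) = 49.

49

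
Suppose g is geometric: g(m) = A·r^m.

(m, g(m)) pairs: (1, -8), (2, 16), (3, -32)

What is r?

-2

Consecutive ratio: 16/(-8) = -2, and -32/16 = -2, so r = -2.
Then A·(-2)^1 = -8 gives A = 4, and g(m) = 4·(-2)^m.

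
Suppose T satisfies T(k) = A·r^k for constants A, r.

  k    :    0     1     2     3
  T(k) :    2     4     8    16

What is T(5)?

64

Consecutive ratio: 4/2 = 2, and 8/4 = 2, so r = 2.
Then A·2^0 = 2 gives A = 2, and T(k) = 2·2^k.
T(5) = 2·2^5 = 64.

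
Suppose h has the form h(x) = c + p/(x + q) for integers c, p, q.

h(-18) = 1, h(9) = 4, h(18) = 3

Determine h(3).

(h(x) − c)(x + q) = p for each data point; the three points give a linear system in c and q, then p follows.
Solving: c = 2, q = 0, p = 18, so h(x) = 2 + 18/(x + 0).
Then h(3) = 2 + 18/3 = 8.

8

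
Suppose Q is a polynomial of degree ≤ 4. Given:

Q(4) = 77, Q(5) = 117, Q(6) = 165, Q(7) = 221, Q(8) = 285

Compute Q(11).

Write Q(x) = ax^4 + bx³ + cx² + dx + e; the 5 given values yield a linear system in the 5 coefficients.
Solving, the top 2 coefficients vanish, and Q(x) = 4x² + 4x - 3.
Then Q(11) = 525.

525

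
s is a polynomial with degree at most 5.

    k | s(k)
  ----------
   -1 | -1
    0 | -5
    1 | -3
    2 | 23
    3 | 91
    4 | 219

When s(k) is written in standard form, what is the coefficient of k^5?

First differences: -4, 2, 26, 68, 128. Second differences: 6, 24, 42, 60. Third differences: 18, 18, 18.
Level-3 differences are constant, so s has degree 3.
Fitting a degree-3 polynomial gives s(k) = 3k³ + 3k² - 4k - 5.
The coefficient of k^5 is 0.

0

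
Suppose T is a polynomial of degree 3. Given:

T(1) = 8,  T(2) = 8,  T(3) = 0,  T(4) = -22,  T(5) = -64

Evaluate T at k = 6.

-132

Write T(k) = ak³ + bk² + ck + d; the 5 given values yield a linear system in the 4 coefficients.
Solving, T(k) = -k³ + 2k² + k + 6.
Then T(6) = -132.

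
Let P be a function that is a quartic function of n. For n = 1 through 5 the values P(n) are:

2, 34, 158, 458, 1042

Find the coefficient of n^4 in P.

1

Write P(n) = an^4 + bn³ + cn² + dn + e; the 5 given values yield a linear system in the 5 coefficients.
Solving, P(n) = n^4 + 4n³ - 3n² - 2n + 2.
The coefficient of n^4 is 1.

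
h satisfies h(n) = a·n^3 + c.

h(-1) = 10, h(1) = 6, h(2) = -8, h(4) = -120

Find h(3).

-46

From h(-1) = 10 and h(1) = 6: -1a + c = 10 and 1a + c = 6.
Subtracting: 2a = -4, so a = -2; then c = 10 − (-2)·(-1) = 8.
So h(n) = -2n³ + 8, and h(3) = -46.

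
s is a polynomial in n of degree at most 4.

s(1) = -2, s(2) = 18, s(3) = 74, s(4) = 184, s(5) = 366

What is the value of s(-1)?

First differences: 20, 56, 110, 182. Second differences: 36, 54, 72. Third differences: 18, 18.
Level-3 differences are constant, so s has degree 3.
Fitting a degree-3 polynomial gives s(n) = 3n³ - n - 4.
Then s(-1) = -6.

-6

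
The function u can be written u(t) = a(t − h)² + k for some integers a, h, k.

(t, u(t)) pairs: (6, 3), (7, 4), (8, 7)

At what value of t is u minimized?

First differences 1, 3; second difference 2 = 2a, so a = 1.
Expanding, the t-coefficient is −2ah = -2h; matching it to the data gives h = 6, and then k = 3.
So u(t) = 1(t − 6)² + 3.
Hence h = 6.

6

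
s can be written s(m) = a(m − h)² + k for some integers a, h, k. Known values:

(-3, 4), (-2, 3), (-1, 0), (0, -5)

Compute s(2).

-21

First differences -1, -3, -5; second difference -2 = 2a, so a = -1.
Expanding, the m-coefficient is −2ah = 2h; matching it to the data gives h = -3, and then k = 4.
So s(m) = -1(m + 3)² + 4.
s(2) = -1·5² + 4 = -21.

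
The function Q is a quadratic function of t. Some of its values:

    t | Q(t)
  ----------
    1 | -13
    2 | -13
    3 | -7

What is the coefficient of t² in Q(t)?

Write Q(t) = at² + bt + c; the 3 given values yield a linear system in the 3 coefficients.
Solving, Q(t) = 3t² - 9t - 7.
The coefficient of t² is 3.

3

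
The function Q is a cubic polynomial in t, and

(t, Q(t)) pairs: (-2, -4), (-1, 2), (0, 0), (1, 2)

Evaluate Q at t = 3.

66

Write Q(t) = at³ + bt² + ct + d; the 4 given values yield a linear system in the 4 coefficients.
Solving, Q(t) = 2t³ + 2t² - 2t.
Then Q(3) = 66.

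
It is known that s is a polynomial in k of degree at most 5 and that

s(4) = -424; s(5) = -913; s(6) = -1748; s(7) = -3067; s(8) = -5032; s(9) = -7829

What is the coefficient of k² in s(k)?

-7

First differences: -489, -835, -1319, -1965, -2797. Second differences: -346, -484, -646, -832. Third differences: -138, -162, -186. Fourth differences: -24, -24.
Level-4 differences are constant, so s has degree 4.
Fitting a degree-4 polynomial gives s(k) = -k^4 - k³ - 7k² + 4k - 8.
The coefficient of k² is -7.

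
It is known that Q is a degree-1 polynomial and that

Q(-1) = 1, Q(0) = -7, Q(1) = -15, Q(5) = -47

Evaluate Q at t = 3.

Write Q(t) = at + b; the 4 given values yield a linear system in the 2 coefficients.
Solving, Q(t) = -8t - 7.
Then Q(3) = -31.

-31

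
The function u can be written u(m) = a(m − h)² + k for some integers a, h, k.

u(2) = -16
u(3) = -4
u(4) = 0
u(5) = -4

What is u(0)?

First differences 12, 4, -4; second difference -8 = 2a, so a = -4.
Expanding, the m-coefficient is −2ah = 8h; matching it to the data gives h = 4, and then k = 0.
So u(m) = -4(m − 4)² + 0.
u(0) = -4·(-4)² + 0 = -64.

-64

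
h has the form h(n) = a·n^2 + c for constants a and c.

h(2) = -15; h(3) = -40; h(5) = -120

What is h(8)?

From h(2) = -15 and h(3) = -40: 4a + c = -15 and 9a + c = -40.
Subtracting: 5a = -25, so a = -5; then c = -15 − (-5)·4 = 5.
So h(n) = -5n² + 5, and h(8) = -315.

-315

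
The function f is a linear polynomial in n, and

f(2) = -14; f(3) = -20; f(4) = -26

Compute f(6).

First differences: -6, -6.
Level-1 differences are constant, so f has degree 1.
Fitting a degree-1 polynomial gives f(n) = -6n - 2.
Then f(6) = -38.

-38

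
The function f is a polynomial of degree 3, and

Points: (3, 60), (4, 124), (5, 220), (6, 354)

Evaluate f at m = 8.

Write f(m) = am³ + bm² + cm + d; the 4 given values yield a linear system in the 4 coefficients.
Solving, f(m) = m³ + 4m² - m.
Then f(8) = 760.

760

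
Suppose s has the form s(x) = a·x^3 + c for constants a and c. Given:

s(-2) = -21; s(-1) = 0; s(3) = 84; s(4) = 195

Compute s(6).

651

From s(-2) = -21 and s(-1) = 0: -8a + c = -21 and -1a + c = 0.
Subtracting: 7a = 21, so a = 3; then c = -21 − 3·(-8) = 3.
So s(x) = 3x³ + 3, and s(6) = 651.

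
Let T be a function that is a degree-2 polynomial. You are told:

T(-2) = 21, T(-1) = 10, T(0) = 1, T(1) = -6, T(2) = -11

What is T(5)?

Write T(m) = am² + bm + c; the 5 given values yield a linear system in the 3 coefficients.
Solving, T(m) = m² - 8m + 1.
Then T(5) = -14.

-14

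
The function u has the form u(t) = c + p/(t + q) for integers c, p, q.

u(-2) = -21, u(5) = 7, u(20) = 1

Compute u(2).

(u(t) − c)(t + q) = p for each data point; the three points give a linear system in c and q, then p follows.
Solving: c = -1, q = 0, p = 40, so u(t) = -1 + 40/(t + 0).
Then u(2) = -1 + 40/2 = 19.

19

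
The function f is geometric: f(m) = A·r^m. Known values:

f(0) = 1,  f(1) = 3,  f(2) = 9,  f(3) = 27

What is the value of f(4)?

Consecutive ratio: 3/1 = 3, and 9/3 = 3, so r = 3.
Then A·3^0 = 1 gives A = 1, and f(m) = 1·3^m.
f(4) = 1·3^4 = 81.

81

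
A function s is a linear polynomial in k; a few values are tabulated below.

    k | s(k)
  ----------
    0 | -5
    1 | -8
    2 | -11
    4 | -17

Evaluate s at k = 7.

-26

Write s(k) = ak + b; the 4 given values yield a linear system in the 2 coefficients.
Solving, s(k) = -3k - 5.
Then s(7) = -26.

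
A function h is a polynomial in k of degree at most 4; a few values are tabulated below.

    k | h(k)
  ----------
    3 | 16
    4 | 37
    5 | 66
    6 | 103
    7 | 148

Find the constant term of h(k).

First differences: 21, 29, 37, 45. Second differences: 8, 8, 8.
Level-2 differences are constant, so h has degree 2.
Fitting a degree-2 polynomial gives h(k) = 4k² - 7k + 1.
The constant term is h(0) = 1.

1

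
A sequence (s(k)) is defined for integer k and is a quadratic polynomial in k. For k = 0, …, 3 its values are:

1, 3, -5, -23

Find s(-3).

-65

First differences: 2, -8, -18. Second differences: -10, -10.
Level-2 differences are constant, so s has degree 2.
Fitting a degree-2 polynomial gives s(k) = -5k² + 7k + 1.
Then s(-3) = -65.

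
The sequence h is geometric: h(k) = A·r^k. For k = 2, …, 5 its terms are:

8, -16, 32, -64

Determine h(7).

Consecutive ratio: -16/8 = -2, and 32/(-16) = -2, so r = -2.
Then A·(-2)^2 = 8 gives A = 2, and h(k) = 2·(-2)^k.
h(7) = 2·(-2)^7 = -256.

-256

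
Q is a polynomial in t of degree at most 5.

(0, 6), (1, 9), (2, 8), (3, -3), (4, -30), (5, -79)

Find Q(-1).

Write Q(t) = at^5 + bt^4 + ct³ + dt² + et + p; the 6 given values yield a linear system in the 6 coefficients.
Solving, the top 2 coefficients vanish, and Q(t) = -t³ + t² + 3t + 6.
Then Q(-1) = 5.

5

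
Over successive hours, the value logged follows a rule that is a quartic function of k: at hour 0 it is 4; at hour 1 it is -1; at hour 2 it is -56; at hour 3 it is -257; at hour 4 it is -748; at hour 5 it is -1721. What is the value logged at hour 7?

Write the value at k as u(k).
Write u(k) = ak^4 + bk³ + ck² + dk + e; the 6 given values yield a linear system in the 5 coefficients.
Solving, u(k) = -2k^4 - 4k³ + k² + 4.
Then u(7) = -6121.

-6121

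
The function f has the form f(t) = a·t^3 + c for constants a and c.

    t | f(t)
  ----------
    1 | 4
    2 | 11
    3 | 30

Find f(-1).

From f(1) = 4 and f(2) = 11: 1a + c = 4 and 8a + c = 11.
Subtracting: 7a = 7, so a = 1; then c = 4 − 1·1 = 3.
So f(t) = 1t³ + 3, and f(-1) = 2.

2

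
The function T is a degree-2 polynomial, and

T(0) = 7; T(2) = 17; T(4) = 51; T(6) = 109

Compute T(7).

Write T(x) = ax² + bx + c; the 4 given values yield a linear system in the 3 coefficients.
Solving, T(x) = 3x² - x + 7.
Then T(7) = 147.

147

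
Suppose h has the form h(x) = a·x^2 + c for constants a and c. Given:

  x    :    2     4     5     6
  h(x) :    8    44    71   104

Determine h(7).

From h(2) = 8 and h(4) = 44: 4a + c = 8 and 16a + c = 44.
Subtracting: 12a = 36, so a = 3; then c = 8 − 3·4 = -4.
So h(x) = 3x² − 4, and h(7) = 143.

143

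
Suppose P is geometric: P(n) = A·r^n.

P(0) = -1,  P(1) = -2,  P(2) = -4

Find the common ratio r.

Consecutive ratio: -2/(-1) = 2, and -4/(-2) = 2, so r = 2.
Then A·2^0 = -1 gives A = -1, and P(n) = -1·2^n.

2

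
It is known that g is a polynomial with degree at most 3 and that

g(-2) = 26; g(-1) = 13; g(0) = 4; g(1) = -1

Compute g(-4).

64

Write g(x) = ax³ + bx² + cx + d; the 4 given values yield a linear system in the 4 coefficients.
Solving, the leading coefficient vanishes, and g(x) = 2x² - 7x + 4.
Then g(-4) = 64.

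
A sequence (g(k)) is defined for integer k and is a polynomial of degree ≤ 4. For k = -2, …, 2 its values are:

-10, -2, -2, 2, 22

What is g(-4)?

First differences: 8, 0, 4, 20. Second differences: -8, 4, 16. Third differences: 12, 12.
Level-3 differences are constant, so g has degree 3.
Fitting a degree-3 polynomial gives g(k) = 2k³ + 2k² - 2.
Then g(-4) = -98.

-98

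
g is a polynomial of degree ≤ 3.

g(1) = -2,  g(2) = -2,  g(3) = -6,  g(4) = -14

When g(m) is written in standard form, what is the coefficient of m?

6

First differences: 0, -4, -8. Second differences: -4, -4.
Level-2 differences are constant, so g has degree 2.
Fitting a degree-2 polynomial gives g(m) = -2m² + 6m - 6.
The coefficient of m is 6.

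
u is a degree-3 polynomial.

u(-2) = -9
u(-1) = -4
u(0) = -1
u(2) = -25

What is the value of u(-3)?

Write u(n) = an³ + bn² + cn + d; the 4 given values yield a linear system in the 4 coefficients.
Solving, u(n) = -n³ - 4n² - 1.
Then u(-3) = -10.

-10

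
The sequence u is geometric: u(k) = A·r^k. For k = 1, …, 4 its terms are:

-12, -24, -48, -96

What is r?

2

Consecutive ratio: -24/(-12) = 2, and -48/(-24) = 2, so r = 2.
Then A·2^1 = -12 gives A = -6, and u(k) = -6·2^k.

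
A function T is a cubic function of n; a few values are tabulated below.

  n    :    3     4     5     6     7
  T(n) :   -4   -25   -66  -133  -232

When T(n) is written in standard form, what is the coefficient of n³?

-1

First differences: -21, -41, -67, -99. Second differences: -20, -26, -32. Third differences: -6, -6.
Level-3 differences are constant, so T has degree 3.
Fitting a degree-3 polynomial gives T(n) = -n³ + 2n² + 2n - 1.
The coefficient of n³ is -1.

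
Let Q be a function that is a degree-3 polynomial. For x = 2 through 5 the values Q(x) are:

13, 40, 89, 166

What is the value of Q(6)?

Write Q(x) = ax³ + bx² + cx + d; the 4 given values yield a linear system in the 4 coefficients.
Solving, Q(x) = x³ + 2x² - 2x + 1.
Then Q(6) = 277.

277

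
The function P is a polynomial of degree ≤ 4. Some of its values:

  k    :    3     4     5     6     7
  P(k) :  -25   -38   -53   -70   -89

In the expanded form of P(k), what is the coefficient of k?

-6

First differences: -13, -15, -17, -19. Second differences: -2, -2, -2.
Level-2 differences are constant, so P has degree 2.
Fitting a degree-2 polynomial gives P(k) = -k² - 6k + 2.
The coefficient of k is -6.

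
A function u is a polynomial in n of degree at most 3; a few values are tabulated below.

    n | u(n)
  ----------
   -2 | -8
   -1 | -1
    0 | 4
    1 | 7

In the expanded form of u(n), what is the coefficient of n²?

First differences: 7, 5, 3. Second differences: -2, -2.
Level-2 differences are constant, so u has degree 2.
Fitting a degree-2 polynomial gives u(n) = -n² + 4n + 4.
The coefficient of n² is -1.

-1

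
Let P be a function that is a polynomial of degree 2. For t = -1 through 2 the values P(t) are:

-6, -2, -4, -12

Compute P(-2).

First differences: 4, -2, -8. Second differences: -6, -6.
Level-2 differences are constant, so P has degree 2.
Fitting a degree-2 polynomial gives P(t) = -3t² + t - 2.
Then P(-2) = -16.

-16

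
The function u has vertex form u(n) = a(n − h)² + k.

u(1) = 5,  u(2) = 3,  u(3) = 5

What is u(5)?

21

First differences -2, 2; second difference 4 = 2a, so a = 2.
Expanding, the n-coefficient is −2ah = -4h; matching it to the data gives h = 2, and then k = 3.
So u(n) = 2(n − 2)² + 3.
u(5) = 2·3² + 3 = 21.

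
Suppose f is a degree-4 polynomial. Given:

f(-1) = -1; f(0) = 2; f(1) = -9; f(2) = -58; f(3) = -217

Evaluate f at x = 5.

Write f(x) = ax^4 + bx³ + cx² + dx + e; the 5 given values yield a linear system in the 5 coefficients.
Solving, f(x) = -2x^4 - 5x² - 4x + 2.
Then f(5) = -1393.

-1393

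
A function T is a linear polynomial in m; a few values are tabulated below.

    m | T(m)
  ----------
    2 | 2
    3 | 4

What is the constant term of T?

-2

Write T(m) = am + b; the 2 given values yield a linear system in the 2 coefficients.
Solving, T(m) = 2m - 2.
The constant term is T(0) = -2.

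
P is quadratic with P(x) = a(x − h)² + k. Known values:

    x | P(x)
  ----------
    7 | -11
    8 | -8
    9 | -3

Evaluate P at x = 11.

13

First differences 3, 5; second difference 2 = 2a, so a = 1.
Expanding, the x-coefficient is −2ah = -2h; matching it to the data gives h = 6, and then k = -12.
So P(x) = 1(x − 6)² − 12.
P(11) = 1·5² − 12 = 13.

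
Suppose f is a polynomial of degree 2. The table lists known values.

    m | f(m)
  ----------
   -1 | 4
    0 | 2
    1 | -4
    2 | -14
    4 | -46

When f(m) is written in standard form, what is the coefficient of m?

Write f(m) = am² + bm + c; the 5 given values yield a linear system in the 3 coefficients.
Solving, f(m) = -2m² - 4m + 2.
The coefficient of m is -4.

-4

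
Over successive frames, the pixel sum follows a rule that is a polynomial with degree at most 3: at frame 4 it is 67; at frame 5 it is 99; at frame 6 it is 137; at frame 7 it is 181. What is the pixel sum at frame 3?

Write the value at k as T(k).
Write T(k) = ak³ + bk² + ck + d; the 4 given values yield a linear system in the 4 coefficients.
Solving, the leading coefficient vanishes, and T(k) = 3k² + 5k - 1.
Then T(3) = 41.

41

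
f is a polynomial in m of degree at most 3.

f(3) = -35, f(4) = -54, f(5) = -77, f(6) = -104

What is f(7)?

-135

Write f(m) = am³ + bm² + cm + d; the 4 given values yield a linear system in the 4 coefficients.
Solving, the leading coefficient vanishes, and f(m) = -2m² - 5m - 2.
Then f(7) = -135.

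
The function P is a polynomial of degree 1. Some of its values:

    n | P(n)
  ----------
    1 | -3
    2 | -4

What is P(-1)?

Write P(n) = an + b; the 2 given values yield a linear system in the 2 coefficients.
Solving, P(n) = -n - 2.
Then P(-1) = -1.

-1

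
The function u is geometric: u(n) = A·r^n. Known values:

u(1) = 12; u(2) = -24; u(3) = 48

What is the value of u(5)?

Consecutive ratio: -24/12 = -2, and 48/(-24) = -2, so r = -2.
Then A·(-2)^1 = 12 gives A = -6, and u(n) = -6·(-2)^n.
u(5) = -6·(-2)^5 = 192.

192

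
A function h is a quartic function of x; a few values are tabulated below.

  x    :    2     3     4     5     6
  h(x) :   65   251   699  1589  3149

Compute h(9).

14849

Write h(x) = ax^4 + bx³ + cx² + dx + e; the 5 given values yield a linear system in the 5 coefficients.
Solving, h(x) = 2x^4 + 2x³ + 3x² + 3x - 1.
Then h(9) = 14849.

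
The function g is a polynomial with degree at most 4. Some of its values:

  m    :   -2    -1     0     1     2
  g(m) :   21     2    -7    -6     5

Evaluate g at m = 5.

Write g(m) = am^4 + bm³ + cm² + dm + e; the 5 given values yield a linear system in the 5 coefficients.
Solving, the top 2 coefficients vanish, and g(m) = 5m² - 4m - 7.
Then g(5) = 98.

98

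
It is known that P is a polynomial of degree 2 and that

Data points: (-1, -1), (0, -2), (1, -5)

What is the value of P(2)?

-10

Write P(t) = at² + bt + c; the 3 given values yield a linear system in the 3 coefficients.
Solving, P(t) = -t² - 2t - 2.
Then P(2) = -10.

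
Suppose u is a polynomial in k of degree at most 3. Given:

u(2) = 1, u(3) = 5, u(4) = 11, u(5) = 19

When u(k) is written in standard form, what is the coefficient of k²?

1

Write u(k) = ak³ + bk² + ck + d; the 4 given values yield a linear system in the 4 coefficients.
Solving, the leading coefficient vanishes, and u(k) = k² - k - 1.
The coefficient of k² is 1.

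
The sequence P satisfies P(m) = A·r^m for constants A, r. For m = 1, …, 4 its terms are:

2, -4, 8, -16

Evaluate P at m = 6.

Consecutive ratio: -4/2 = -2, and 8/(-4) = -2, so r = -2.
Then A·(-2)^1 = 2 gives A = -1, and P(m) = -1·(-2)^m.
P(6) = -1·(-2)^6 = -64.

-64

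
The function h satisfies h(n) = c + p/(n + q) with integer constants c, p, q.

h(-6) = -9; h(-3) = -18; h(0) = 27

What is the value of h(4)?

(h(n) − c)(n + q) = p for each data point; the three points give a linear system in c and q, then p follows.
Solving: c = -3, q = 1, p = 30, so h(n) = -3 + 30/(n + 1).
Then h(4) = -3 + 30/5 = 3.

3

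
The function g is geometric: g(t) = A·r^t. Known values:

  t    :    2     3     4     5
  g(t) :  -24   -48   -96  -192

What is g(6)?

Consecutive ratio: -48/(-24) = 2, and -96/(-48) = 2, so r = 2.
Then A·2^2 = -24 gives A = -6, and g(t) = -6·2^t.
g(6) = -6·2^6 = -384.

-384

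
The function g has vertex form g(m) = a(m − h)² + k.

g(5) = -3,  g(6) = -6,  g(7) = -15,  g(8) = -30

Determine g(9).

-51

First differences -3, -9, -15; second difference -6 = 2a, so a = -3.
Expanding, the m-coefficient is −2ah = 6h; matching it to the data gives h = 5, and then k = -3.
So g(m) = -3(m − 5)² − 3.
g(9) = -3·4² − 3 = -51.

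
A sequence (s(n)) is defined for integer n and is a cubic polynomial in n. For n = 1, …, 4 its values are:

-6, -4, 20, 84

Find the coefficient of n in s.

Write s(n) = an³ + bn² + cn + d; the 4 given values yield a linear system in the 4 coefficients.
Solving, s(n) = 3n³ - 7n² + 2n - 4.
The coefficient of n is 2.

2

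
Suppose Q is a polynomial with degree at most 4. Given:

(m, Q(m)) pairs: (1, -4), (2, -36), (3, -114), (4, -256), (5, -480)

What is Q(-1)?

First differences: -32, -78, -142, -224. Second differences: -46, -64, -82. Third differences: -18, -18.
Level-3 differences are constant, so Q has degree 3.
Fitting a degree-3 polynomial gives Q(m) = -3m³ - 5m² + 4m.
Then Q(-1) = -6.

-6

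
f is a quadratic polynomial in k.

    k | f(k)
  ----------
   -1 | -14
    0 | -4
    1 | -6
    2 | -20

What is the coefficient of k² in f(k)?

-6

Write f(k) = ak² + bk + c; the 4 given values yield a linear system in the 3 coefficients.
Solving, f(k) = -6k² + 4k - 4.
The coefficient of k² is -6.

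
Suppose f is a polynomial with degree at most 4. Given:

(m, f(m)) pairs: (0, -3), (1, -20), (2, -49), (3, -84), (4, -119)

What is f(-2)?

-29

First differences: -17, -29, -35, -35. Second differences: -12, -6, 0. Third differences: 6, 6.
Level-3 differences are constant, so f has degree 3.
Fitting a degree-3 polynomial gives f(m) = m³ - 9m² - 9m - 3.
Then f(-2) = -29.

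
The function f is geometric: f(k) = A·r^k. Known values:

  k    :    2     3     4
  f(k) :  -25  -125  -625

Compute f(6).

-15625

Consecutive ratio: -125/(-25) = 5, and -625/(-125) = 5, so r = 5.
Then A·5^2 = -25 gives A = -1, and f(k) = -1·5^k.
f(6) = -1·5^6 = -15625.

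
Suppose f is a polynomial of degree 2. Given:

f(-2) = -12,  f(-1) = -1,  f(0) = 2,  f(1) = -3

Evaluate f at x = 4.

First differences: 11, 3, -5. Second differences: -8, -8.
Level-2 differences are constant, so f has degree 2.
Fitting a degree-2 polynomial gives f(x) = -4x² - x + 2.
Then f(4) = -66.

-66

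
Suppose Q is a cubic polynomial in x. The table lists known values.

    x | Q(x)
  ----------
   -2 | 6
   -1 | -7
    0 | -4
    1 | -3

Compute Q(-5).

Write Q(x) = ax³ + bx² + cx + d; the 4 given values yield a linear system in the 4 coefficients.
Solving, Q(x) = -3x³ - x² + 5x - 4.
Then Q(-5) = 321.

321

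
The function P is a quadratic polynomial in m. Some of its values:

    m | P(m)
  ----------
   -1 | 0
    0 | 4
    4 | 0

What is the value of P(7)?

-24

Write P(m) = am² + bm + c; the 3 given values yield a linear system in the 3 coefficients.
Solving, P(m) = -m² + 3m + 4.
Then P(7) = -24.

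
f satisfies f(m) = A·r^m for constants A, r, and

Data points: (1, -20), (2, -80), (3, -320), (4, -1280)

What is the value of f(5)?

Consecutive ratio: -80/(-20) = 4, and -320/(-80) = 4, so r = 4.
Then A·4^1 = -20 gives A = -5, and f(m) = -5·4^m.
f(5) = -5·4^5 = -5120.

-5120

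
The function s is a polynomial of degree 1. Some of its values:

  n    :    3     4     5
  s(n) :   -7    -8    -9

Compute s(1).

-5

First differences: -1, -1.
Level-1 differences are constant, so s has degree 1.
Fitting a degree-1 polynomial gives s(n) = -n - 4.
Then s(1) = -5.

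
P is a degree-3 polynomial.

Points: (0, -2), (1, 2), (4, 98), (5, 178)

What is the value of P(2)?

Write P(x) = ax³ + bx² + cx + d; the 4 given values yield a linear system in the 4 coefficients.
Solving, P(x) = x³ + 2x² + x - 2.
Then P(2) = 16.

16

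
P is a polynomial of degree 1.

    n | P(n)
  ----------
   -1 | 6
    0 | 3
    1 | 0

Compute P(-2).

First differences: -3, -3.
Level-1 differences are constant, so P has degree 1.
Fitting a degree-1 polynomial gives P(n) = -3n + 3.
Then P(-2) = 9.

9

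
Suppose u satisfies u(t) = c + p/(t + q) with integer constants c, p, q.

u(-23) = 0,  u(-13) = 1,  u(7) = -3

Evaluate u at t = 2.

-5

(u(t) − c)(t + q) = p for each data point; the three points give a linear system in c and q, then p follows.
Solving: c = -1, q = 3, p = -20, so u(t) = -1 − 20/(t + 3).
Then u(2) = -1 − 20/5 = -5.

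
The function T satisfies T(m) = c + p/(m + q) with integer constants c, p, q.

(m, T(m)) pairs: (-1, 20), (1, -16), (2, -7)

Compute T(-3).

8

(T(m) − c)(m + q) = p for each data point; the three points give a linear system in c and q, then p follows.
Solving: c = 2, q = 0, p = -18, so T(m) = 2 − 18/(m + 0).
Then T(-3) = 2 − 18/(-3) = 8.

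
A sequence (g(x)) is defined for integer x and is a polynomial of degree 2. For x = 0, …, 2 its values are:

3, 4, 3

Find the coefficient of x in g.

2

Write g(x) = ax² + bx + c; the 3 given values yield a linear system in the 3 coefficients.
Solving, g(x) = -x² + 2x + 3.
The coefficient of x is 2.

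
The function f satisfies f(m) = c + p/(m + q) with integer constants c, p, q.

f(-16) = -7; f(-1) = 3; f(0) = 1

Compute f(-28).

-6

(f(m) − c)(m + q) = p for each data point; the three points give a linear system in c and q, then p follows.
Solving: c = -5, q = 4, p = 24, so f(m) = -5 + 24/(m + 4).
Then f(-28) = -5 + 24/(-24) = -6.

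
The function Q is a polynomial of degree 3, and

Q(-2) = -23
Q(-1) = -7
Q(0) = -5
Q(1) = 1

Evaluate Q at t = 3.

97

Write Q(t) = at³ + bt² + ct + d; the 4 given values yield a linear system in the 4 coefficients.
Solving, Q(t) = 3t³ + 2t² + t - 5.
Then Q(3) = 97.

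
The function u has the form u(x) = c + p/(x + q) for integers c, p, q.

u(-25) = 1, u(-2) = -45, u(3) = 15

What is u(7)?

(u(x) − c)(x + q) = p for each data point; the three points give a linear system in c and q, then p follows.
Solving: c = 3, q = 1, p = 48, so u(x) = 3 + 48/(x + 1).
Then u(7) = 3 + 48/8 = 9.

9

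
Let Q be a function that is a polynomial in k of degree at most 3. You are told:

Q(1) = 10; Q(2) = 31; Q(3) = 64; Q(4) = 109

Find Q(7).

316

First differences: 21, 33, 45. Second differences: 12, 12.
Level-2 differences are constant, so Q has degree 2.
Fitting a degree-2 polynomial gives Q(k) = 6k² + 3k + 1.
Then Q(7) = 316.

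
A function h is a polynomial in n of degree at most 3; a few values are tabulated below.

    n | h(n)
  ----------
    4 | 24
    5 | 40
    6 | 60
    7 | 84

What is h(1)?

0

First differences: 16, 20, 24. Second differences: 4, 4.
Level-2 differences are constant, so h has degree 2.
Fitting a degree-2 polynomial gives h(n) = 2n² - 2n.
Then h(1) = 0.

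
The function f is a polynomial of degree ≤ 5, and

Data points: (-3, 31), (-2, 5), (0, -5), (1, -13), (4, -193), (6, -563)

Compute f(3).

Write f(m) = am^5 + bm^4 + cm³ + dm² + em + p; the 6 given values yield a linear system in the 6 coefficients.
Solving, the top 2 coefficients vanish, and f(m) = -2m³ - 3m² - 3m - 5.
Then f(3) = -95.

-95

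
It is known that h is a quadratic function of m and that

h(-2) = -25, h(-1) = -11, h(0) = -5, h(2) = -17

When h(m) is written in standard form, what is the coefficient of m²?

Write h(m) = am² + bm + c; the 4 given values yield a linear system in the 3 coefficients.
Solving, h(m) = -4m² + 2m - 5.
The coefficient of m² is -4.

-4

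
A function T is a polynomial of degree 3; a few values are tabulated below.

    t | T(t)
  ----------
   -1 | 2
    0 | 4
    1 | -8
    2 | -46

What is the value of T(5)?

-436

Write T(t) = at³ + bt² + ct + d; the 4 given values yield a linear system in the 4 coefficients.
Solving, T(t) = -2t³ - 7t² - 3t + 4.
Then T(5) = -436.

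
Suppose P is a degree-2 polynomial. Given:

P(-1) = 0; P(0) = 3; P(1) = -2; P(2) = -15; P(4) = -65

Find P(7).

Write P(n) = an² + bn + c; the 5 given values yield a linear system in the 3 coefficients.
Solving, P(n) = -4n² - n + 3.
Then P(7) = -200.

-200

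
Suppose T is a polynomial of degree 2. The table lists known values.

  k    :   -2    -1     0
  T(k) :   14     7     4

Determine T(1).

5

Write T(k) = ak² + bk + c; the 3 given values yield a linear system in the 3 coefficients.
Solving, T(k) = 2k² - k + 4.
Then T(1) = 5.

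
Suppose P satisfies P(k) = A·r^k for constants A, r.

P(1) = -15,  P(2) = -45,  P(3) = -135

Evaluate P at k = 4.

Consecutive ratio: -45/(-15) = 3, and -135/(-45) = 3, so r = 3.
Then A·3^1 = -15 gives A = -5, and P(k) = -5·3^k.
P(4) = -5·3^4 = -405.

-405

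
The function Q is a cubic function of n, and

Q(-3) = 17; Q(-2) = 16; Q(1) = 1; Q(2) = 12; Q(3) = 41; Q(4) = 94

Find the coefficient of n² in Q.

Write Q(n) = an³ + bn² + cn + d; the 6 given values yield a linear system in the 4 coefficients.
Solving, Q(n) = n³ + 3n² - 5n + 2.
The coefficient of n² is 3.

3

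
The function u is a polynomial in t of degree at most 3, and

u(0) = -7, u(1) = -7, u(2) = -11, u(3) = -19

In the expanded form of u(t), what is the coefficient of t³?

0

First differences: 0, -4, -8. Second differences: -4, -4.
Level-2 differences are constant, so u has degree 2.
Fitting a degree-2 polynomial gives u(t) = -2t² + 2t - 7.
The coefficient of t³ is 0.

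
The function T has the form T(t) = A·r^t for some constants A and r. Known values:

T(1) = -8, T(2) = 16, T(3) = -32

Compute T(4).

Consecutive ratio: 16/(-8) = -2, and -32/16 = -2, so r = -2.
Then A·(-2)^1 = -8 gives A = 4, and T(t) = 4·(-2)^t.
T(4) = 4·(-2)^4 = 64.

64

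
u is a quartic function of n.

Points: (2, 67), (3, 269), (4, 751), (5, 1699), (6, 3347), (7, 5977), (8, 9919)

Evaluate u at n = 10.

23299

Write u(n) = an^4 + bn³ + cn² + dn + e; the 7 given values yield a linear system in the 5 coefficients.
Solving, u(n) = 2n^4 + 3n³ + 3n² - 1.
Then u(10) = 23299.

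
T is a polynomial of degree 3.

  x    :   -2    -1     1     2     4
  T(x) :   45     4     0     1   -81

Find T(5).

Write T(x) = ax³ + bx² + cx + d; the 5 given values yield a linear system in the 4 coefficients.
Solving, T(x) = -3x³ + 7x² + x - 5.
Then T(5) = -200.

-200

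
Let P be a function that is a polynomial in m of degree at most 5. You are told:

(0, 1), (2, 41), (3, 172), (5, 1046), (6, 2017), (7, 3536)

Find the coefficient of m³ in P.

3

Write P(m) = am^5 + bm^4 + cm³ + dm² + em + p; the 6 given values yield a linear system in the 6 coefficients.
Solving, the leading coefficient vanishes, and P(m) = m^4 + 3m³ + 3m² - 6m + 1.
The coefficient of m³ is 3.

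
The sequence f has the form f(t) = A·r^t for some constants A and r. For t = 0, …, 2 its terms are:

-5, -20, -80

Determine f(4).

Consecutive ratio: -20/(-5) = 4, and -80/(-20) = 4, so r = 4.
Then A·4^0 = -5 gives A = -5, and f(t) = -5·4^t.
f(4) = -5·4^4 = -1280.

-1280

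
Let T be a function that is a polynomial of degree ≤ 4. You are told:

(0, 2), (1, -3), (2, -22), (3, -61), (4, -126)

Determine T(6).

First differences: -5, -19, -39, -65. Second differences: -14, -20, -26. Third differences: -6, -6.
Level-3 differences are constant, so T has degree 3.
Fitting a degree-3 polynomial gives T(m) = -m³ - 4m² + 2.
Then T(6) = -358.

-358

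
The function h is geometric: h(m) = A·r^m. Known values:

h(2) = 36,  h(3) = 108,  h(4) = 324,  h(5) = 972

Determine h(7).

Consecutive ratio: 108/36 = 3, and 324/108 = 3, so r = 3.
Then A·3^2 = 36 gives A = 4, and h(m) = 4·3^m.
h(7) = 4·3^7 = 8748.

8748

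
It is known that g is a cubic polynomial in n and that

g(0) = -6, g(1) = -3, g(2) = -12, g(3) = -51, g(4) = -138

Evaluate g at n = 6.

-528

Write g(n) = an³ + bn² + cn + d; the 5 given values yield a linear system in the 4 coefficients.
Solving, g(n) = -3n³ + 3n² + 3n - 6.
Then g(6) = -528.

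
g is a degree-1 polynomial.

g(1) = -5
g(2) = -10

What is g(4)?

-20

Write g(m) = am + b; the 2 given values yield a linear system in the 2 coefficients.
Solving, g(m) = -5m.
Then g(4) = -20.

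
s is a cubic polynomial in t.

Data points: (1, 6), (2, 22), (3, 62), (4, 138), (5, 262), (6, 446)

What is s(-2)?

First differences: 16, 40, 76, 124, 184. Second differences: 24, 36, 48, 60. Third differences: 12, 12, 12.
Level-3 differences are constant, so s has degree 3.
Fitting a degree-3 polynomial gives s(t) = 2t³ + 2t + 2.
Then s(-2) = -18.

-18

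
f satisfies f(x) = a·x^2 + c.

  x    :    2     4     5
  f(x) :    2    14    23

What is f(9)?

From f(2) = 2 and f(4) = 14: 4a + c = 2 and 16a + c = 14.
Subtracting: 12a = 12, so a = 1; then c = 2 − 1·4 = -2.
So f(x) = 1x² − 2, and f(9) = 79.

79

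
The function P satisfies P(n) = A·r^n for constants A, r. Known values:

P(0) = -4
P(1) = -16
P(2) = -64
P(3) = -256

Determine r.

Consecutive ratio: -16/(-4) = 4, and -64/(-16) = 4, so r = 4.
Then A·4^0 = -4 gives A = -4, and P(n) = -4·4^n.

4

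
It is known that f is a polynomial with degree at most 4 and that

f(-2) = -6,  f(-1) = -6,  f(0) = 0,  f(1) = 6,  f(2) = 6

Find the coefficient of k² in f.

0

First differences: 0, 6, 6, 0. Second differences: 6, 0, -6. Third differences: -6, -6.
Level-3 differences are constant, so f has degree 3.
Fitting a degree-3 polynomial gives f(k) = -k³ + 7k.
The coefficient of k² is 0.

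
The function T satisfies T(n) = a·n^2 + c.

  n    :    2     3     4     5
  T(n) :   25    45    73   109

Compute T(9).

333

From T(2) = 25 and T(3) = 45: 4a + c = 25 and 9a + c = 45.
Subtracting: 5a = 20, so a = 4; then c = 25 − 4·4 = 9.
So T(n) = 4n² + 9, and T(9) = 333.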